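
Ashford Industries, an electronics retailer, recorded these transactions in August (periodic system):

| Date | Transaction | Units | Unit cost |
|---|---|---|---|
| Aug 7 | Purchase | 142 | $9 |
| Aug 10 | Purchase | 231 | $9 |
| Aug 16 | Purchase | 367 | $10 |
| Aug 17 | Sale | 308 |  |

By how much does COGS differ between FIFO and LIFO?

FIFO COGS: 142 @ $9 + 166 @ $9 = $2,772
LIFO COGS: 308 @ $10 = $3,080
Difference = |$2,772 − $3,080| = $308

$308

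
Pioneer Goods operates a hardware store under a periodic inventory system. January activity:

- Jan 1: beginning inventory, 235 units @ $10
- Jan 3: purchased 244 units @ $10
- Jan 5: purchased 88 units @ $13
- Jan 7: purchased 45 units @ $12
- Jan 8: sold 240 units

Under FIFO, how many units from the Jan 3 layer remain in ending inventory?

Jan 8, 240 sold [FIFO — oldest first]: 235 @ $10 + 5 @ $10 = $2,400
Ending inventory: 239 @ $10 + 88 @ $13 + 45 @ $12 = $4,074

239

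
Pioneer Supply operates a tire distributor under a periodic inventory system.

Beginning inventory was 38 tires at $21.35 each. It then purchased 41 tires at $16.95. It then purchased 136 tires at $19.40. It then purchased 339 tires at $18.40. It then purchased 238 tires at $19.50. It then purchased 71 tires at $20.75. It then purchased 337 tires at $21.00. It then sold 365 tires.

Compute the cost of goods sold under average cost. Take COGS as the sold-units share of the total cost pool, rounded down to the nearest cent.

Sale 1, sell 365: 365/1200 × $23,573.50 → $7,170.27
Ending inventory (cost pool remaining) = $16,403.23

COGS = $7,170.27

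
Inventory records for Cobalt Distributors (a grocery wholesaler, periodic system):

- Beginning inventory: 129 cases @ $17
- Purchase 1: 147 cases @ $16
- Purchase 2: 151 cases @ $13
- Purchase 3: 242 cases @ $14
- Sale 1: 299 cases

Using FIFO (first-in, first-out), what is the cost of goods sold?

Sale 1 (299) [FIFO — oldest first]: 129 @ $17 + 147 @ $16 + 23 @ $13 = $4,844
Ending inventory: 128 @ $13 + 242 @ $14 = $5,052

COGS = $4,844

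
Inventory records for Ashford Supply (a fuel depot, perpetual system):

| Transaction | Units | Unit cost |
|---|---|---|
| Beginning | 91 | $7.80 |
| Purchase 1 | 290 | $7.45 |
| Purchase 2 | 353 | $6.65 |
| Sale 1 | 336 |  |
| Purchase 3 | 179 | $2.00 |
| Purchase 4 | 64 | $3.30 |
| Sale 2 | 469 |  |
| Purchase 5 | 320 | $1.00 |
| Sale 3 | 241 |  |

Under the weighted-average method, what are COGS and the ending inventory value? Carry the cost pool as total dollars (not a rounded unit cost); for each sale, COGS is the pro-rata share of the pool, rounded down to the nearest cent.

After Beginning: 91 on hand, pool $709.80 (≈ $7.8000 each)
After Purchase 1: 381 on hand, pool $2,870.30 (≈ $7.5336 each)
After Purchase 2: 734 on hand, pool $5,217.75 (≈ $7.1087 each)
Sale 1, sell 336: 336/734 × $5,217.75 → $2,388.50
After Purchase 3: 577 on hand, pool $3,187.25 (≈ $5.5238 each)
After Purchase 4: 641 on hand, pool $3,398.45 (≈ $5.3018 each)
Sale 2, sell 469: 469/641 × $3,398.45 → $2,486.54
After Purchase 5: 492 on hand, pool $1,231.91 (≈ $2.5039 each)
Sale 3, sell 241: 241/492 × $1,231.91 → $603.43
Total COGS = $2,388.50 + $2,486.54 + $603.43 = $5,478.47
Ending inventory (cost pool remaining) = $628.48

COGS = $5,478.47; ending inventory = $628.48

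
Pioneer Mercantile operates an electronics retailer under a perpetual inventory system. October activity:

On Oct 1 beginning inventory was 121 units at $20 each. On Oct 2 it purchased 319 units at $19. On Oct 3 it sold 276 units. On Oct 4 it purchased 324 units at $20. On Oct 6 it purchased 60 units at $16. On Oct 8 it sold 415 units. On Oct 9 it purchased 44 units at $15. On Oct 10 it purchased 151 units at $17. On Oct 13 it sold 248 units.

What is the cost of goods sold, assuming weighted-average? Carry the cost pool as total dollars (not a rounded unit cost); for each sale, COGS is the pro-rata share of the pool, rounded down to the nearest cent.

After Oct 1: 121 on hand, pool $2,420.00 (≈ $20.0000 each)
After Oct 2: 440 on hand, pool $8,481.00 (≈ $19.2750 each)
Oct 3, sell 276: 276/440 × $8,481.00 → $5,319.90
After Oct 4: 488 on hand, pool $9,641.10 (≈ $19.7564 each)
After Oct 6: 548 on hand, pool $10,601.10 (≈ $19.3451 each)
Oct 8, sell 415: 415/548 × $10,601.10 → $8,028.20
After Oct 9: 177 on hand, pool $3,232.90 (≈ $18.2650 each)
After Oct 10: 328 on hand, pool $5,799.90 (≈ $17.6826 each)
Oct 13, sell 248: 248/328 × $5,799.90 → $4,385.29
Total COGS = $5,319.90 + $8,028.20 + $4,385.29 = $17,733.39
Ending inventory (cost pool remaining) = $1,414.61

COGS = $17,733.39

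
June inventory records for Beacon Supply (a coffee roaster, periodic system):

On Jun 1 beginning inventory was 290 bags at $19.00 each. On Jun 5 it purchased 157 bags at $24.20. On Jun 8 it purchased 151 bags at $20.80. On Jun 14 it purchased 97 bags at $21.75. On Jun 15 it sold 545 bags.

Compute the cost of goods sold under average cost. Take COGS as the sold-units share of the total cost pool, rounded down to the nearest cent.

COGS = $11,417.51

Jun 15, sell 545: 545/695 × $14,559.95 → $11,417.51
Ending inventory (cost pool remaining) = $3,142.44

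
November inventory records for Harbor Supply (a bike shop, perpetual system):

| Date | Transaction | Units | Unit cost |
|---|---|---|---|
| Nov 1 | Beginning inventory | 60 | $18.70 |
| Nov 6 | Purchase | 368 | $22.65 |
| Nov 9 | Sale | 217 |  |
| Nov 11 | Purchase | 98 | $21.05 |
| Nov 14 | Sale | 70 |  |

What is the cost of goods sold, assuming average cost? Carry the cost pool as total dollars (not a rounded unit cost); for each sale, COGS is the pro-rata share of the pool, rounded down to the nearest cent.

After Nov 1: 60 on hand, pool $1,122.00 (≈ $18.7000 each)
After Nov 6: 428 on hand, pool $9,457.20 (≈ $22.0963 each)
Nov 9, sell 217: 217/428 × $9,457.20 → $4,794.88
After Nov 11: 309 on hand, pool $6,725.22 (≈ $21.7645 each)
Nov 14, sell 70: 70/309 × $6,725.22 → $1,523.51
Total COGS = $4,794.88 + $1,523.51 = $6,318.39
Ending inventory (cost pool remaining) = $5,201.71
Check: goods available $11,520.10 = COGS $6,318.39 + ending $5,201.71

COGS = $6,318.39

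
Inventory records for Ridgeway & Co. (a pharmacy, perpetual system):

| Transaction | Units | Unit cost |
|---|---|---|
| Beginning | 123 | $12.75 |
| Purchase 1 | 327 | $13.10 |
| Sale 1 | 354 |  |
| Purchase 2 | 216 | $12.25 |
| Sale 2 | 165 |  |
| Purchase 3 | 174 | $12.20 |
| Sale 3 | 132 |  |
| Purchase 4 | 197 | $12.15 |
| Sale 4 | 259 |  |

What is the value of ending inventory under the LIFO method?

Sale 1 (354) [LIFO — newest first]: 327 @ $13.10 + 27 @ $12.75 = $4,627.95
Sale 2 (165) [LIFO — newest first]: 165 @ $12.25 = $2,021.25
Sale 3 (132) [LIFO — newest first]: 132 @ $12.20 = $1,610.40
Sale 4 (259) [LIFO — newest first]: 197 @ $12.15 + 42 @ $12.20 + 20 @ $12.25 = $3,150.95
Total COGS = $4,627.95 + $2,021.25 + $1,610.40 + $3,150.95 = $11,410.55
Ending inventory: 96 @ $12.75 + 31 @ $12.25 = $1,603.75

Ending inventory = $1,603.75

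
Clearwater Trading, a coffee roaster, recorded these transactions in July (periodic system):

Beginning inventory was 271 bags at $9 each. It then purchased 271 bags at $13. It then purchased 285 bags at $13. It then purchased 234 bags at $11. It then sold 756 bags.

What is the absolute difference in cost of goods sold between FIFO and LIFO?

FIFO COGS: 271 @ $9 + 271 @ $13 + 214 @ $13 = $8,744
LIFO COGS: 234 @ $11 + 285 @ $13 + 237 @ $13 = $9,360
Difference = |$8,744 − $9,360| = $616

$616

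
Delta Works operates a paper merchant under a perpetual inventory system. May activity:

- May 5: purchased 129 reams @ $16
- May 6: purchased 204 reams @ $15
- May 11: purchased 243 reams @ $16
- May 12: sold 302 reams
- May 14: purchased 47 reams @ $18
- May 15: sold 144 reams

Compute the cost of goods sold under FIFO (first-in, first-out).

May 12, 302 sold [FIFO — oldest first]: 129 @ $16 + 173 @ $15 = $4,659
May 15, 144 sold [FIFO — oldest first]: 31 @ $15 + 113 @ $16 = $2,273
Total COGS = $4,659 + $2,273 = $6,932
Ending inventory: 130 @ $16 + 47 @ $18 = $2,926
Check: goods available $9,858 = COGS $6,932 + ending $2,926

COGS = $6,932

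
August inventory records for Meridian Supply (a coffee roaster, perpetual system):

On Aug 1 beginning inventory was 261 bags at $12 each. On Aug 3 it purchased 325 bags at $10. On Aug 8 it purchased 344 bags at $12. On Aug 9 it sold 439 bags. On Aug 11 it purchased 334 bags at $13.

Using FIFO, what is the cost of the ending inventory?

Ending inventory = $9,940

Aug 9, 439 sold [FIFO — oldest first]: 261 @ $12 + 178 @ $10 = $4,912
Ending inventory: 147 @ $10 + 344 @ $12 + 334 @ $13 = $9,940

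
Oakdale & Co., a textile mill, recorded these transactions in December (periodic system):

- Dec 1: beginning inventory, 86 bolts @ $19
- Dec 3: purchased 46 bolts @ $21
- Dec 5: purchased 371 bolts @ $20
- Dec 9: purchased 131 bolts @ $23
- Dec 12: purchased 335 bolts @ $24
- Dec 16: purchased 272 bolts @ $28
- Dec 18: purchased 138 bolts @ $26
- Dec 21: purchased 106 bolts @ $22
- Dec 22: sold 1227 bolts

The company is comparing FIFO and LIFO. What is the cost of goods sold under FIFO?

FIFO COGS: 86 @ $19 + 46 @ $21 + 371 @ $20 + 131 @ $23 + 335 @ $24 + 258 @ $28 = $28,297
LIFO COGS: 106 @ $22 + 138 @ $26 + 272 @ $28 + 335 @ $24 + 131 @ $23 + 245 @ $20 = $29,489

COGS = $28,297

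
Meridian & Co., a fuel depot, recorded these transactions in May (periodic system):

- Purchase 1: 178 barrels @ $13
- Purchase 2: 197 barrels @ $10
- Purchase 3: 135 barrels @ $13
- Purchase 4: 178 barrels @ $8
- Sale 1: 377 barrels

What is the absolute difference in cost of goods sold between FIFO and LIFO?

FIFO COGS: 178 @ $13 + 197 @ $10 + 2 @ $13 = $4,310
LIFO COGS: 178 @ $8 + 135 @ $13 + 64 @ $10 = $3,819
Difference = |$4,310 − $3,819| = $491

$491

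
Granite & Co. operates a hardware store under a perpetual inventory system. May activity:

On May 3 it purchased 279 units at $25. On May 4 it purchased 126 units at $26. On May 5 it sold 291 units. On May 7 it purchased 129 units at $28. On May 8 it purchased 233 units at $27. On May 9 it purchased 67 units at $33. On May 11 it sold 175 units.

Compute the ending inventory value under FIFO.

Ending inventory = $10,406

May 5, 291 sold [FIFO — oldest first]: 279 @ $25 + 12 @ $26 = $7,287
May 11, 175 sold [FIFO — oldest first]: 114 @ $26 + 61 @ $28 = $4,672
Total COGS = $7,287 + $4,672 = $11,959
Ending inventory: 68 @ $28 + 233 @ $27 + 67 @ $33 = $10,406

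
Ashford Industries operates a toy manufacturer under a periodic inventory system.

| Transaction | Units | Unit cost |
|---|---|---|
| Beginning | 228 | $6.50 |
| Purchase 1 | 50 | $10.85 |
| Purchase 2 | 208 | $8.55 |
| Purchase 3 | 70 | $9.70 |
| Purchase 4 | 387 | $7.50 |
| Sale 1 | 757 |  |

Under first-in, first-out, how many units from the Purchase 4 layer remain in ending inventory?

186

Sale 1 (757) [FIFO — oldest first]: 228 @ $6.50 + 50 @ $10.85 + 208 @ $8.55 + 70 @ $9.70 + 201 @ $7.50 = $5,989.40
Ending inventory: 186 @ $7.50 = $1,395.00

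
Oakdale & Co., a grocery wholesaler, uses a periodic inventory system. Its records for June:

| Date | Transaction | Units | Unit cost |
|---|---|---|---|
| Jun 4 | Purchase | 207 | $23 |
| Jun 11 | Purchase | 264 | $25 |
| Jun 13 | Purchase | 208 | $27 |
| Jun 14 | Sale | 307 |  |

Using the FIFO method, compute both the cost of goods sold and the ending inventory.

Jun 14, 307 sold [FIFO — oldest first]: 207 @ $23 + 100 @ $25 = $7,261
Ending inventory: 164 @ $25 + 208 @ $27 = $9,716
Check: goods available $16,977 = COGS $7,261 + ending $9,716

COGS = $7,261; ending inventory = $9,716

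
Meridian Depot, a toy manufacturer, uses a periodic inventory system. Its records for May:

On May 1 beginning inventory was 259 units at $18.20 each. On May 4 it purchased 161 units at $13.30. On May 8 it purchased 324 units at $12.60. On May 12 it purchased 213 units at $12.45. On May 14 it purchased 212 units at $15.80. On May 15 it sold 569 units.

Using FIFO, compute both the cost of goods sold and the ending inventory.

COGS = $8,732.50; ending inventory = $8,206.45

May 15, 569 sold [FIFO — oldest first]: 259 @ $18.20 + 161 @ $13.30 + 149 @ $12.60 = $8,732.50
Ending inventory: 175 @ $12.60 + 213 @ $12.45 + 212 @ $15.80 = $8,206.45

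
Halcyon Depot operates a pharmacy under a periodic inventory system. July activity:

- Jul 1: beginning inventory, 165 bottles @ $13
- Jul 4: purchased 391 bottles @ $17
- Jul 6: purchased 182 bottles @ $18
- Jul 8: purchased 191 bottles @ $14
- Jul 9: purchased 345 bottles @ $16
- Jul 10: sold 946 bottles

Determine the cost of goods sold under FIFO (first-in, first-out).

Jul 10, 946 sold [FIFO — oldest first]: 165 @ $13 + 391 @ $17 + 182 @ $18 + 191 @ $14 + 17 @ $16 = $15,014
Ending inventory: 328 @ $16 = $5,248

COGS = $15,014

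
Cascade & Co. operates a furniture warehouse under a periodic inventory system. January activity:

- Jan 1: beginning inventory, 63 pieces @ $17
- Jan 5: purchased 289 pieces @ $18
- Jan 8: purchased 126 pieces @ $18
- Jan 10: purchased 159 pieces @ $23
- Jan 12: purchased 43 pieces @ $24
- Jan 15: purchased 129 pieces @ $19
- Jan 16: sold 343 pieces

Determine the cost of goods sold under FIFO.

COGS = $6,111

Jan 16, 343 sold [FIFO — oldest first]: 63 @ $17 + 280 @ $18 = $6,111
Ending inventory: 9 @ $18 + 126 @ $18 + 159 @ $23 + 43 @ $24 + 129 @ $19 = $9,570
Check: goods available $15,681 = COGS $6,111 + ending $9,570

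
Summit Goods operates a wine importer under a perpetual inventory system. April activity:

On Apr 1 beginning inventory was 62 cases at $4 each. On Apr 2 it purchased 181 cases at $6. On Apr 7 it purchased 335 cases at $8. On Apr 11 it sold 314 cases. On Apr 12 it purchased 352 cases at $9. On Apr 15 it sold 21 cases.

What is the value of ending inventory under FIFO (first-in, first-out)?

Apr 11, 314 sold [FIFO — oldest first]: 62 @ $4 + 181 @ $6 + 71 @ $8 = $1,902
Apr 15, 21 sold [FIFO — oldest first]: 21 @ $8 = $168
Total COGS = $1,902 + $168 = $2,070
Ending inventory: 243 @ $8 + 352 @ $9 = $5,112

Ending inventory = $5,112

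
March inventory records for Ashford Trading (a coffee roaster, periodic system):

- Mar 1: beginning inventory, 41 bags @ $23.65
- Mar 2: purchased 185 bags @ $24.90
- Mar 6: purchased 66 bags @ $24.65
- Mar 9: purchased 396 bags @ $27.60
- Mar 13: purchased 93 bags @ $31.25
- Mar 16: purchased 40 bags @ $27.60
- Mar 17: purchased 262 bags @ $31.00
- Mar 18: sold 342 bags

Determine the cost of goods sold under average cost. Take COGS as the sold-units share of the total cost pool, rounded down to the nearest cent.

Mar 18, sell 342: 342/1083 × $30,264.90 → $9,557.33
Ending inventory (cost pool remaining) = $20,707.57
Check: goods available $30,264.90 = COGS $9,557.33 + ending $20,707.57

COGS = $9,557.33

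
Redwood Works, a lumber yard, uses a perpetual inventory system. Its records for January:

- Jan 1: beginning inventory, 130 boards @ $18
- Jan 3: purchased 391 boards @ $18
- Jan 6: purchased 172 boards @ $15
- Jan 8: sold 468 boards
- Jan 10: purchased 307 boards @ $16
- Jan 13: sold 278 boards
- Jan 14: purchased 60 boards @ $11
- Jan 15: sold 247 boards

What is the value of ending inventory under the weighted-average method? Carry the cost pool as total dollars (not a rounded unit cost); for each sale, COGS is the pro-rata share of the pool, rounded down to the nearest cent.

After Jan 1: 130 on hand, pool $2,340.00 (≈ $18.0000 each)
After Jan 3: 521 on hand, pool $9,378.00 (≈ $18.0000 each)
After Jan 6: 693 on hand, pool $11,958.00 (≈ $17.2554 each)
Jan 8, sell 468: 468/693 × $11,958.00 → $8,075.53
After Jan 10: 532 on hand, pool $8,794.47 (≈ $16.5310 each)
Jan 13, sell 278: 278/532 × $8,794.47 → $4,595.60
After Jan 14: 314 on hand, pool $4,858.87 (≈ $15.4741 each)
Jan 15, sell 247: 247/314 × $4,858.87 → $3,822.10
Total COGS = $8,075.53 + $4,595.60 + $3,822.10 = $16,493.23
Ending inventory (cost pool remaining) = $1,036.77
Check: goods available $17,530.00 = COGS $16,493.23 + ending $1,036.77

Ending inventory = $1,036.77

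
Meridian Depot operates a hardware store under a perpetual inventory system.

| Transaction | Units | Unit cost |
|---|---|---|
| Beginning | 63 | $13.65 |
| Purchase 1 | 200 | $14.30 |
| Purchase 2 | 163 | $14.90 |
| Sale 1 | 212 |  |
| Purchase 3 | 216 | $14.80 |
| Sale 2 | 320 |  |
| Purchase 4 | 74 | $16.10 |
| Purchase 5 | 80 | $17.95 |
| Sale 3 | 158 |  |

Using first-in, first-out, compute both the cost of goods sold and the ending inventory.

Sale 1 (212) [FIFO — oldest first]: 63 @ $13.65 + 149 @ $14.30 = $2,990.65
Sale 2 (320) [FIFO — oldest first]: 51 @ $14.30 + 163 @ $14.90 + 106 @ $14.80 = $4,726.80
Sale 3 (158) [FIFO — oldest first]: 110 @ $14.80 + 48 @ $16.10 = $2,400.80
Total COGS = $2,990.65 + $4,726.80 + $2,400.80 = $10,118.25
Ending inventory: 26 @ $16.10 + 80 @ $17.95 = $1,854.60
Check: goods available $11,972.85 = COGS $10,118.25 + ending $1,854.60

COGS = $10,118.25; ending inventory = $1,854.60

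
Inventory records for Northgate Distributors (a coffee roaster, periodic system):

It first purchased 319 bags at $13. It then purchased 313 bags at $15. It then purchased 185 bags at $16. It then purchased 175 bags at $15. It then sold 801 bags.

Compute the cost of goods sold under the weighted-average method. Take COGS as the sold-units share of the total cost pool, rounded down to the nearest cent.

COGS = $11,649.22

Sale 1, sell 801: 801/992 × $14,427.00 → $11,649.22
Ending inventory (cost pool remaining) = $2,777.78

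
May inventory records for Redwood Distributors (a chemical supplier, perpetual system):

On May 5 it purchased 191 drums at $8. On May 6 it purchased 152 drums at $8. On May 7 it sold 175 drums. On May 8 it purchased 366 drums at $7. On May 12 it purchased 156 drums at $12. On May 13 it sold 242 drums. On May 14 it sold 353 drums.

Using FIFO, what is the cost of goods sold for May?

COGS = $6,038

May 7, 175 sold [FIFO — oldest first]: 175 @ $8 = $1,400
May 13, 242 sold [FIFO — oldest first]: 16 @ $8 + 152 @ $8 + 74 @ $7 = $1,862
May 14, 353 sold [FIFO — oldest first]: 292 @ $7 + 61 @ $12 = $2,776
Total COGS = $1,400 + $1,862 + $2,776 = $6,038
Ending inventory: 95 @ $12 = $1,140
Check: goods available $7,178 = COGS $6,038 + ending $1,140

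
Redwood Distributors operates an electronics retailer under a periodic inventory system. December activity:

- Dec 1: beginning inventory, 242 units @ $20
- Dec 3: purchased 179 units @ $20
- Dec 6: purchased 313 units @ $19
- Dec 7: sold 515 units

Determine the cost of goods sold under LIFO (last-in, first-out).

Dec 7, 515 sold [LIFO — newest first]: 313 @ $19 + 179 @ $20 + 23 @ $20 = $9,987
Ending inventory: 219 @ $20 = $4,380
Check: goods available $14,367 = COGS $9,987 + ending $4,380

COGS = $9,987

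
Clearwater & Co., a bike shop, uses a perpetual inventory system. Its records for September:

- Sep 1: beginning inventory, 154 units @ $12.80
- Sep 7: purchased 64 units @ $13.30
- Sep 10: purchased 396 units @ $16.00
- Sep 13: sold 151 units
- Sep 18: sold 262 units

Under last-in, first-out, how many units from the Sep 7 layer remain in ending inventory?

47

Sep 13, 151 sold [LIFO — newest first]: 151 @ $16.00 = $2,416.00
Sep 18, 262 sold [LIFO — newest first]: 245 @ $16.00 + 17 @ $13.30 = $4,146.10
Total COGS = $2,416.00 + $4,146.10 = $6,562.10
Ending inventory: 154 @ $12.80 + 47 @ $13.30 = $2,596.30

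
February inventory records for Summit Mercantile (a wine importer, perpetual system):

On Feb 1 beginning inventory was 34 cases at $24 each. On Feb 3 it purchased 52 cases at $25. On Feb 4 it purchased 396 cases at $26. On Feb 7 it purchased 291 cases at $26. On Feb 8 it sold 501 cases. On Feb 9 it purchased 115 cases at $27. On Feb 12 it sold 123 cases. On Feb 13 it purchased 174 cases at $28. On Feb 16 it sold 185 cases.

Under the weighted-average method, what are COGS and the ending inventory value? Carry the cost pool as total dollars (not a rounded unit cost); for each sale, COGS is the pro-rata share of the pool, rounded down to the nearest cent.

COGS = $21,147.30; ending inventory = $6,807.70

After Feb 1: 34 on hand, pool $816.00 (≈ $24.0000 each)
After Feb 3: 86 on hand, pool $2,116.00 (≈ $24.6047 each)
After Feb 4: 482 on hand, pool $12,412.00 (≈ $25.7510 each)
After Feb 7: 773 on hand, pool $19,978.00 (≈ $25.8448 each)
Feb 8, sell 501: 501/773 × $19,978.00 → $12,948.22
After Feb 9: 387 on hand, pool $10,134.78 (≈ $26.1881 each)
Feb 12, sell 123: 123/387 × $10,134.78 → $3,221.13
After Feb 13: 438 on hand, pool $11,785.65 (≈ $26.9079 each)
Feb 16, sell 185: 185/438 × $11,785.65 → $4,977.95
Total COGS = $12,948.22 + $3,221.13 + $4,977.95 = $21,147.30
Ending inventory (cost pool remaining) = $6,807.70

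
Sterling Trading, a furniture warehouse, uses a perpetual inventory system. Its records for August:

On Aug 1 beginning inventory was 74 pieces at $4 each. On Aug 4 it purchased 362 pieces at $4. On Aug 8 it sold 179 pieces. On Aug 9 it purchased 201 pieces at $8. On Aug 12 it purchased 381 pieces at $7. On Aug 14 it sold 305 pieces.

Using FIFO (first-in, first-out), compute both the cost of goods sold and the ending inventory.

COGS = $2,128; ending inventory = $3,891

Aug 8, 179 sold [FIFO — oldest first]: 74 @ $4 + 105 @ $4 = $716
Aug 14, 305 sold [FIFO — oldest first]: 257 @ $4 + 48 @ $8 = $1,412
Total COGS = $716 + $1,412 = $2,128
Ending inventory: 153 @ $8 + 381 @ $7 = $3,891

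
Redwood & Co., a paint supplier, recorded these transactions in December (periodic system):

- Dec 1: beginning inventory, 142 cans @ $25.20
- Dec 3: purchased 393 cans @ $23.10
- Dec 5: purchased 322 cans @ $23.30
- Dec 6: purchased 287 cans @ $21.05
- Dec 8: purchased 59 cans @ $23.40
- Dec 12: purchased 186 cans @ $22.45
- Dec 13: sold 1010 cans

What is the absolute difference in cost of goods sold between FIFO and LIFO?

$676.10

FIFO COGS: 142 @ $25.20 + 393 @ $23.10 + 322 @ $23.30 + 153 @ $21.05 = $23,379.95
LIFO COGS: 186 @ $22.45 + 59 @ $23.40 + 287 @ $21.05 + 322 @ $23.30 + 156 @ $23.10 = $22,703.85
Difference = |$23,379.95 − $22,703.85| = $676.10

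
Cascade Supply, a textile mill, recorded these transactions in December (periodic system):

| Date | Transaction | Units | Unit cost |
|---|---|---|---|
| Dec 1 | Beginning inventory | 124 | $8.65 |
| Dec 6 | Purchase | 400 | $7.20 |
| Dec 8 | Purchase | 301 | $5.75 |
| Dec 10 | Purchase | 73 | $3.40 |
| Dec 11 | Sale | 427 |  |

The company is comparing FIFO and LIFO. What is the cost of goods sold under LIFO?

FIFO COGS: 124 @ $8.65 + 303 @ $7.20 = $3,254.20
LIFO COGS: 73 @ $3.40 + 301 @ $5.75 + 53 @ $7.20 = $2,360.55

COGS = $2,360.55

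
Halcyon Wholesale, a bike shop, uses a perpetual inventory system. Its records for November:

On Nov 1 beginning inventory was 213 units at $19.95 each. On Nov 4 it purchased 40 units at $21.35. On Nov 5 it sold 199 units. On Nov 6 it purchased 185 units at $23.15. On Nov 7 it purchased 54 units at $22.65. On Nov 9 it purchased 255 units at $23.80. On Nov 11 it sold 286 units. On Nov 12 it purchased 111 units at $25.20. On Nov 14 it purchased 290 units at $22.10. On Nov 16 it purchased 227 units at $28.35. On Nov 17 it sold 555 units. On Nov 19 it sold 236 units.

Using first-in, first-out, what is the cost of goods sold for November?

Nov 5, 199 sold [FIFO — oldest first]: 199 @ $19.95 = $3,970.05
Nov 11, 286 sold [FIFO — oldest first]: 14 @ $19.95 + 40 @ $21.35 + 185 @ $23.15 + 47 @ $22.65 = $6,480.60
Nov 17, 555 sold [FIFO — oldest first]: 7 @ $22.65 + 255 @ $23.80 + 111 @ $25.20 + 182 @ $22.10 = $13,046.95
Nov 19, 236 sold [FIFO — oldest first]: 108 @ $22.10 + 128 @ $28.35 = $6,015.60
Total COGS = $3,970.05 + $6,480.60 + $13,046.95 + $6,015.60 = $29,513.20
Ending inventory: 99 @ $28.35 = $2,806.65

COGS = $29,513.20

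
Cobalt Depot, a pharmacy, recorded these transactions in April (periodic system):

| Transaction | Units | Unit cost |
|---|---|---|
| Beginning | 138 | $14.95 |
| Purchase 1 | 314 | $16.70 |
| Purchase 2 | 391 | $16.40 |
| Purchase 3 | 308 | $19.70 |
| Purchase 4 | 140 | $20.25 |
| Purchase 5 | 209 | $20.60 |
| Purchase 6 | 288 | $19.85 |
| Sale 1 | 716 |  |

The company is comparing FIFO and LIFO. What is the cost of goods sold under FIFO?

COGS = $11,636.50

FIFO COGS: 138 @ $14.95 + 314 @ $16.70 + 264 @ $16.40 = $11,636.50
LIFO COGS: 288 @ $19.85 + 209 @ $20.60 + 140 @ $20.25 + 79 @ $19.70 = $14,413.50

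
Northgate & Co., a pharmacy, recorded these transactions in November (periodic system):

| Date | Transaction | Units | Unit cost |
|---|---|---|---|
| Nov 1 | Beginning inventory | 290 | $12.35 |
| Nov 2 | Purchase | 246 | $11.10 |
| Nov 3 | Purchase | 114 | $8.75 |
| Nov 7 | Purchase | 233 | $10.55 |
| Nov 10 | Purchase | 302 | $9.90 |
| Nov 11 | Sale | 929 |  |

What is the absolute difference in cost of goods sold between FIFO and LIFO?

FIFO COGS: 290 @ $12.35 + 246 @ $11.10 + 114 @ $8.75 + 233 @ $10.55 + 46 @ $9.90 = $10,223.15
LIFO COGS: 302 @ $9.90 + 233 @ $10.55 + 114 @ $8.75 + 246 @ $11.10 + 34 @ $12.35 = $9,595.95
Difference = |$10,223.15 − $9,595.95| = $627.20

$627.20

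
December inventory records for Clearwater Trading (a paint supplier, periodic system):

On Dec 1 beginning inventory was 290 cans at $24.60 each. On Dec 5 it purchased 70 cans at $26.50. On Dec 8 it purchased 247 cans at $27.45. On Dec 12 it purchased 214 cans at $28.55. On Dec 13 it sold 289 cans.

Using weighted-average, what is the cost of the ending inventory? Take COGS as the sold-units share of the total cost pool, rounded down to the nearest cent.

Dec 13, sell 289: 289/821 × $21,878.85 → $7,701.56
Ending inventory (cost pool remaining) = $14,177.29
Check: goods available $21,878.85 = COGS $7,701.56 + ending $14,177.29

Ending inventory = $14,177.29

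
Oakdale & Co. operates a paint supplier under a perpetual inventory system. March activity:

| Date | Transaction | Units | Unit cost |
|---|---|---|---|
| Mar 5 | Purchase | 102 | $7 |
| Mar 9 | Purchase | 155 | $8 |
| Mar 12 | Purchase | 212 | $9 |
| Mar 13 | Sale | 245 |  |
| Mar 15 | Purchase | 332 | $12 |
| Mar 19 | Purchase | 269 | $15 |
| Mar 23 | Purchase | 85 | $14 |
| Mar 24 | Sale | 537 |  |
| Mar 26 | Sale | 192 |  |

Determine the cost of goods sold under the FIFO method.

COGS = $10,441

Mar 13, 245 sold [FIFO — oldest first]: 102 @ $7 + 143 @ $8 = $1,858
Mar 24, 537 sold [FIFO — oldest first]: 12 @ $8 + 212 @ $9 + 313 @ $12 = $5,760
Mar 26, 192 sold [FIFO — oldest first]: 19 @ $12 + 173 @ $15 = $2,823
Total COGS = $1,858 + $5,760 + $2,823 = $10,441
Ending inventory: 96 @ $15 + 85 @ $14 = $2,630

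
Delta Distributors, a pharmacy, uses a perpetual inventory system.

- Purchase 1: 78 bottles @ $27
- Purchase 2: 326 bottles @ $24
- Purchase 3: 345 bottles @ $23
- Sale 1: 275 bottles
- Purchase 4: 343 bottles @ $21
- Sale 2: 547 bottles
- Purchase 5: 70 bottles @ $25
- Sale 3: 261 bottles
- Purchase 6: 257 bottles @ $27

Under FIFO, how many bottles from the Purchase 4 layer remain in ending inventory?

Sale 1 (275) [FIFO — oldest first]: 78 @ $27 + 197 @ $24 = $6,834
Sale 2 (547) [FIFO — oldest first]: 129 @ $24 + 345 @ $23 + 73 @ $21 = $12,564
Sale 3 (261) [FIFO — oldest first]: 261 @ $21 = $5,481
Total COGS = $6,834 + $12,564 + $5,481 = $24,879
Ending inventory: 9 @ $21 + 70 @ $25 + 257 @ $27 = $8,878
Check: goods available $33,757 = COGS $24,879 + ending $8,878

9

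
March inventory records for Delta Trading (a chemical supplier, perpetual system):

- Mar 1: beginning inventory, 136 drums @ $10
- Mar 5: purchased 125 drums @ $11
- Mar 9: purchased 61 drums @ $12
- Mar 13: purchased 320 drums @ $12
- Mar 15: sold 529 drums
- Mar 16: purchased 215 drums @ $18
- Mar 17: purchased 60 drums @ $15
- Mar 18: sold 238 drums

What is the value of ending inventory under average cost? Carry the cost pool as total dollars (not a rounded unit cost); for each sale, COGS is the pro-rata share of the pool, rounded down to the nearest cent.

Ending inventory = $2,341.29

After Mar 1: 136 on hand, pool $1,360.00 (≈ $10.0000 each)
After Mar 5: 261 on hand, pool $2,735.00 (≈ $10.4789 each)
After Mar 9: 322 on hand, pool $3,467.00 (≈ $10.7671 each)
After Mar 13: 642 on hand, pool $7,307.00 (≈ $11.3816 each)
Mar 15, sell 529: 529/642 × $7,307.00 → $6,020.87
After Mar 16: 328 on hand, pool $5,156.13 (≈ $15.7199 each)
After Mar 17: 388 on hand, pool $6,056.13 (≈ $15.6086 each)
Mar 18, sell 238: 238/388 × $6,056.13 → $3,714.84
Total COGS = $6,020.87 + $3,714.84 = $9,735.71
Ending inventory (cost pool remaining) = $2,341.29
Check: goods available $12,077.00 = COGS $9,735.71 + ending $2,341.29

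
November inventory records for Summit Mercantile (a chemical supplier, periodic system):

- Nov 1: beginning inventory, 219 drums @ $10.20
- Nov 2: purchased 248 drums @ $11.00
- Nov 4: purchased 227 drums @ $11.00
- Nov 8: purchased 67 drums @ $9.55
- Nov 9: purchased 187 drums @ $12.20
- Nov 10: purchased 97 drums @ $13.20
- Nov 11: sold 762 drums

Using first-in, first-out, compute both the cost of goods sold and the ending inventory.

Nov 11, 762 sold [FIFO — oldest first]: 219 @ $10.20 + 248 @ $11.00 + 227 @ $11.00 + 67 @ $9.55 + 1 @ $12.20 = $8,110.85
Ending inventory: 186 @ $12.20 + 97 @ $13.20 = $3,549.60
Check: goods available $11,660.45 = COGS $8,110.85 + ending $3,549.60

COGS = $8,110.85; ending inventory = $3,549.60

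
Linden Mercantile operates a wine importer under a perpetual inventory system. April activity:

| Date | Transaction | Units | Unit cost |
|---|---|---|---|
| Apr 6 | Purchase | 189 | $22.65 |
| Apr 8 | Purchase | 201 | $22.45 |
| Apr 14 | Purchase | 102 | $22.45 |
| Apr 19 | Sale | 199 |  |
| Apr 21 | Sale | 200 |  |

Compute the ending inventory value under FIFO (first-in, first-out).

Ending inventory = $2,087.85

Apr 19, 199 sold [FIFO — oldest first]: 189 @ $22.65 + 10 @ $22.45 = $4,505.35
Apr 21, 200 sold [FIFO — oldest first]: 191 @ $22.45 + 9 @ $22.45 = $4,490.00
Total COGS = $4,505.35 + $4,490.00 = $8,995.35
Ending inventory: 93 @ $22.45 = $2,087.85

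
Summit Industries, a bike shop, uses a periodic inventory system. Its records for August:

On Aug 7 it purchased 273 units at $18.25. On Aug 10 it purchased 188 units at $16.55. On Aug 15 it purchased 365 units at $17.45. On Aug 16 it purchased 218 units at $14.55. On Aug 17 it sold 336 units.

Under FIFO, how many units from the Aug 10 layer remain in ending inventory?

Aug 17, 336 sold [FIFO — oldest first]: 273 @ $18.25 + 63 @ $16.55 = $6,024.90
Ending inventory: 125 @ $16.55 + 365 @ $17.45 + 218 @ $14.55 = $11,609.90

125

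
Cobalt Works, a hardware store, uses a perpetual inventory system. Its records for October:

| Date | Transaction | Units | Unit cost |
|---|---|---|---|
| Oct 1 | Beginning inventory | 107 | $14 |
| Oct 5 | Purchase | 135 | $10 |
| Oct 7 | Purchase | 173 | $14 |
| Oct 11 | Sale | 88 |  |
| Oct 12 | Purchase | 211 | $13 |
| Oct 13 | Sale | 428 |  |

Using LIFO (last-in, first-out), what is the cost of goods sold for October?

Oct 11, 88 sold [LIFO — newest first]: 88 @ $14 = $1,232
Oct 13, 428 sold [LIFO — newest first]: 211 @ $13 + 85 @ $14 + 132 @ $10 = $5,253
Total COGS = $1,232 + $5,253 = $6,485
Ending inventory: 107 @ $14 + 3 @ $10 = $1,528
Check: goods available $8,013 = COGS $6,485 + ending $1,528

COGS = $6,485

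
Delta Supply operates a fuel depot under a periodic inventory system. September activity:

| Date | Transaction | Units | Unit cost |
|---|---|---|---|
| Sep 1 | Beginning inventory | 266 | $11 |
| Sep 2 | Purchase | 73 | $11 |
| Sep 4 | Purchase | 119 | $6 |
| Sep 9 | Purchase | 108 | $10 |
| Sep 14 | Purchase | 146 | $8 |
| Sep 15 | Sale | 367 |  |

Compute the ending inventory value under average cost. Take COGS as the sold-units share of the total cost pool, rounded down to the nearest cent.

Ending inventory = $3,242.13

Sep 15, sell 367: 367/712 × $6,691.00 → $3,448.87
Ending inventory (cost pool remaining) = $3,242.13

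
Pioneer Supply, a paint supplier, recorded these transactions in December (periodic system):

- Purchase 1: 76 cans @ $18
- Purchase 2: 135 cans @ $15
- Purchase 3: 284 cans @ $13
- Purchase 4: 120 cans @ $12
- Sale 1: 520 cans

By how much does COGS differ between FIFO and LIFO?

$513

FIFO COGS: 76 @ $18 + 135 @ $15 + 284 @ $13 + 25 @ $12 = $7,385
LIFO COGS: 120 @ $12 + 284 @ $13 + 116 @ $15 = $6,872
Difference = |$7,385 − $6,872| = $513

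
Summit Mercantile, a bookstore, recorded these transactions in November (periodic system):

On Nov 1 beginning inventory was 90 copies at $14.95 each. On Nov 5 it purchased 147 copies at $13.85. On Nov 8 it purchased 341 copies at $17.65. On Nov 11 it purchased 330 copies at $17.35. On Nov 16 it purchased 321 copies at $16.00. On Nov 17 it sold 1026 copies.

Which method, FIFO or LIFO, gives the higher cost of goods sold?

LIFO

FIFO COGS: 90 @ $14.95 + 147 @ $13.85 + 341 @ $17.65 + 330 @ $17.35 + 118 @ $16.00 = $17,013.60
LIFO COGS: 321 @ $16.00 + 330 @ $17.35 + 341 @ $17.65 + 34 @ $13.85 = $17,351.05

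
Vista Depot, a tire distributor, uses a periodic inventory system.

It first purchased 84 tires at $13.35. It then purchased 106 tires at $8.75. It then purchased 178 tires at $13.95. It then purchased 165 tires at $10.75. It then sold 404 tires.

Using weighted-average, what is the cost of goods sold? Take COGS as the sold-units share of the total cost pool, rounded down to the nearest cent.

COGS = $4,779.59

Sale 1, sell 404: 404/533 × $6,305.75 → $4,779.59
Ending inventory (cost pool remaining) = $1,526.16
Check: goods available $6,305.75 = COGS $4,779.59 + ending $1,526.16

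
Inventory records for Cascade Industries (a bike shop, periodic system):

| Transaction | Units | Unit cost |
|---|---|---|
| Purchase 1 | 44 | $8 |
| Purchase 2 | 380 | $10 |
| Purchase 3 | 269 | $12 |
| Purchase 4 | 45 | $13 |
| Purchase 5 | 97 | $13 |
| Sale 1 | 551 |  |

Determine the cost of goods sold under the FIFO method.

Sale 1 (551) [FIFO — oldest first]: 44 @ $8 + 380 @ $10 + 127 @ $12 = $5,676
Ending inventory: 142 @ $12 + 45 @ $13 + 97 @ $13 = $3,550
Check: goods available $9,226 = COGS $5,676 + ending $3,550

COGS = $5,676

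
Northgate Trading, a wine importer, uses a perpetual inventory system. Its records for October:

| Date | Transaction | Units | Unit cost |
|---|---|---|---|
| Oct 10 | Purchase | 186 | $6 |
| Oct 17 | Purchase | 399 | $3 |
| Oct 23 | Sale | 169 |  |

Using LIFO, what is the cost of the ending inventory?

Ending inventory = $1,806

Oct 23, 169 sold [LIFO — newest first]: 169 @ $3 = $507
Ending inventory: 186 @ $6 + 230 @ $3 = $1,806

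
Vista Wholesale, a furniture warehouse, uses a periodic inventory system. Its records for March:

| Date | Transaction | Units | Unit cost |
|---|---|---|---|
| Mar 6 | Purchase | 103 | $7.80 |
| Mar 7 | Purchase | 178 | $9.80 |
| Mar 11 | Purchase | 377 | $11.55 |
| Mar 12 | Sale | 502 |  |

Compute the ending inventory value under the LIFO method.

Mar 12, 502 sold [LIFO — newest first]: 377 @ $11.55 + 125 @ $9.80 = $5,579.35
Ending inventory: 103 @ $7.80 + 53 @ $9.80 = $1,322.80
Check: goods available $6,902.15 = COGS $5,579.35 + ending $1,322.80

Ending inventory = $1,322.80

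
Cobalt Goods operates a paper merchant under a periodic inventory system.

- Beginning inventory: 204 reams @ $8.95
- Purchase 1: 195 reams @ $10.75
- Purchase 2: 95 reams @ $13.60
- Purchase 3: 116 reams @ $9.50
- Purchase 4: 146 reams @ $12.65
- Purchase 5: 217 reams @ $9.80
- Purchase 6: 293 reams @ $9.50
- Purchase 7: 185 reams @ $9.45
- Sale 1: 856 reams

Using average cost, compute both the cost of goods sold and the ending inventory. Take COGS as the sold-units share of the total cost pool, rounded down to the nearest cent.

Sale 1, sell 856: 856/1451 × $14,821.30 → $8,743.64
Ending inventory (cost pool remaining) = $6,077.66
Check: goods available $14,821.30 = COGS $8,743.64 + ending $6,077.66

COGS = $8,743.64; ending inventory = $6,077.66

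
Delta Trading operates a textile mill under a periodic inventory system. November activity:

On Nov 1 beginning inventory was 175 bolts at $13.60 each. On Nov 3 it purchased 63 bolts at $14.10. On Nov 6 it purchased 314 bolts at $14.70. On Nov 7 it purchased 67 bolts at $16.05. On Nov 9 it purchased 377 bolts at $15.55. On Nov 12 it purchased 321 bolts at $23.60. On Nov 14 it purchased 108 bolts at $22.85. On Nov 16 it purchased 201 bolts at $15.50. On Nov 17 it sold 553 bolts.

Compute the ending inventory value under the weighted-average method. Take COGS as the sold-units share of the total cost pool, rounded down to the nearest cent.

Ending inventory = $18,464.51

Nov 17, sell 553: 553/1626 × $27,980.70 → $9,516.19
Ending inventory (cost pool remaining) = $18,464.51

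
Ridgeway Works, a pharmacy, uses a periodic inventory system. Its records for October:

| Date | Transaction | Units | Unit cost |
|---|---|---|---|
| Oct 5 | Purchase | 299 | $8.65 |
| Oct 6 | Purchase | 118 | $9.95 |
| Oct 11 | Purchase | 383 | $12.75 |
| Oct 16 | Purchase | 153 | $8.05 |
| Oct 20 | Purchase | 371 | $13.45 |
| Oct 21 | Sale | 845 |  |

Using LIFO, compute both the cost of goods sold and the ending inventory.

Oct 21, 845 sold [LIFO — newest first]: 371 @ $13.45 + 153 @ $8.05 + 321 @ $12.75 = $10,314.35
Ending inventory: 299 @ $8.65 + 118 @ $9.95 + 62 @ $12.75 = $4,550.95
Check: goods available $14,865.30 = COGS $10,314.35 + ending $4,550.95

COGS = $10,314.35; ending inventory = $4,550.95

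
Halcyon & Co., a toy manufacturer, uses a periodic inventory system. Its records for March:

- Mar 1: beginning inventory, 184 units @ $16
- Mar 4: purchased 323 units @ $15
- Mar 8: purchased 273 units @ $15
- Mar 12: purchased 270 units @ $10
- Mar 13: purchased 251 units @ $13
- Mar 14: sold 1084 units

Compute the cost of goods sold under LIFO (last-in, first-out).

Mar 14, 1084 sold [LIFO — newest first]: 251 @ $13 + 270 @ $10 + 273 @ $15 + 290 @ $15 = $14,408
Ending inventory: 184 @ $16 + 33 @ $15 = $3,439

COGS = $14,408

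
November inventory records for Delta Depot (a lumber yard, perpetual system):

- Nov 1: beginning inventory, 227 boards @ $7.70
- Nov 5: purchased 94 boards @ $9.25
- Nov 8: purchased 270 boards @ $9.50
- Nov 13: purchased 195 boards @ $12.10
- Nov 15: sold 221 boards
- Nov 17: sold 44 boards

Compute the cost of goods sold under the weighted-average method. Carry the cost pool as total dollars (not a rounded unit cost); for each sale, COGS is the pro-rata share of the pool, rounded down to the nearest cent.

COGS = $2,542.74

After Nov 1: 227 on hand, pool $1,747.90 (≈ $7.7000 each)
After Nov 5: 321 on hand, pool $2,617.40 (≈ $8.1539 each)
After Nov 8: 591 on hand, pool $5,182.40 (≈ $8.7689 each)
After Nov 13: 786 on hand, pool $7,541.90 (≈ $9.5953 each)
Nov 15, sell 221: 221/786 × $7,541.90 → $2,120.55
Nov 17, sell 44: 44/565 × $5,421.35 → $422.19
Total COGS = $2,120.55 + $422.19 = $2,542.74
Ending inventory (cost pool remaining) = $4,999.16
Check: goods available $7,541.90 = COGS $2,542.74 + ending $4,999.16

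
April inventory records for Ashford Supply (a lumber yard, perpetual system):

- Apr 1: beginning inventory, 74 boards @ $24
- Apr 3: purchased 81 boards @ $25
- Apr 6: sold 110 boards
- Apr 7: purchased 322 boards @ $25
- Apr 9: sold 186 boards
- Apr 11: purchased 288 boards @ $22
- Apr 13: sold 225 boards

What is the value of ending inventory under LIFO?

Apr 6, 110 sold [LIFO — newest first]: 81 @ $25 + 29 @ $24 = $2,721
Apr 9, 186 sold [LIFO — newest first]: 186 @ $25 = $4,650
Apr 13, 225 sold [LIFO — newest first]: 225 @ $22 = $4,950
Total COGS = $2,721 + $4,650 + $4,950 = $12,321
Ending inventory: 45 @ $24 + 136 @ $25 + 63 @ $22 = $5,866

Ending inventory = $5,866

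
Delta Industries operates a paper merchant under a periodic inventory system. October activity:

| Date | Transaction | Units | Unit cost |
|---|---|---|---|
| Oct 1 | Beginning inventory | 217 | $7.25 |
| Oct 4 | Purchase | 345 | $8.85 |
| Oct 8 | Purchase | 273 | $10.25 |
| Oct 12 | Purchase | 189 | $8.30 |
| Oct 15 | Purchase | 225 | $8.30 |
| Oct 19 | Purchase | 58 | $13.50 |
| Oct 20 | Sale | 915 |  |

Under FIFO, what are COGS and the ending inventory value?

COGS = $8,088.75; ending inventory = $3,555.20

Oct 20, 915 sold [FIFO — oldest first]: 217 @ $7.25 + 345 @ $8.85 + 273 @ $10.25 + 80 @ $8.30 = $8,088.75
Ending inventory: 109 @ $8.30 + 225 @ $8.30 + 58 @ $13.50 = $3,555.20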